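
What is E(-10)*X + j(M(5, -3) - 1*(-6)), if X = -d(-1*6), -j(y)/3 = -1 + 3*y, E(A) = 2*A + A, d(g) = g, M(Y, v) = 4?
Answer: -267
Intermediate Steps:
E(A) = 3*A
j(y) = 3 - 9*y (j(y) = -3*(-1 + 3*y) = 3 - 9*y)
X = 6 (X = -(-1)*6 = -1*(-6) = 6)
E(-10)*X + j(M(5, -3) - 1*(-6)) = (3*(-10))*6 + (3 - 9*(4 - 1*(-6))) = -30*6 + (3 - 9*(4 + 6)) = -180 + (3 - 9*10) = -180 + (3 - 90) = -180 - 87 = -267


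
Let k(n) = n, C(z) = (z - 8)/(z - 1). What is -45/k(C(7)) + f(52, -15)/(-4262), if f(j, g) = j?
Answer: 575344/2131 ≈ 269.99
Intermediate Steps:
C(z) = (-8 + z)/(-1 + z)
-45/k(C(7)) + f(52, -15)/(-4262) = -45*(-1 + 7)/(-8 + 7) + 52/(-4262) = -45/(-1/6) + 52*(-1/4262) = -45/((⅙)*(-1)) - 26/2131 = -45/(-⅙) - 26/2131 = -45*(-6) - 26/2131 = 270 - 26/2131 = 575344/2131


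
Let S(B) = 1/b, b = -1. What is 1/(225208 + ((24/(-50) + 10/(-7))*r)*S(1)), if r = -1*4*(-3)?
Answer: 175/39415408 ≈ 4.4399e-6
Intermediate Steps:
S(B) = -1 (S(B) = 1/(-1) = -1)
r = 12 (r = -4*(-3) = 12)
1/(225208 + ((24/(-50) + 10/(-7))*r)*S(1)) = 1/(225208 + ((24/(-50) + 10/(-7))*12)*(-1)) = 1/(225208 + ((24*(-1/50) + 10*(-⅐))*12)*(-1)) = 1/(225208 + ((-12/25 - 10/7)*12)*(-1)) = 1/(225208 - 334/175*12*(-1)) = 1/(225208 - 4008/175*(-1)) = 1/(225208 + 4008/175) = 1/(39415408/175) = 175/39415408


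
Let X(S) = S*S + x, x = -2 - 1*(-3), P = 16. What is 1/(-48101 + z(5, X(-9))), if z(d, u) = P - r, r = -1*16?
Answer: -1/48069 ≈ -2.0803e-5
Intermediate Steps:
r = -16
x = 1 (x = -2 + 3 = 1)
X(S) = 1 + S² (X(S) = S*S + 1 = S² + 1 = 1 + S²)
z(d, u) = 32 (z(d, u) = 16 - 1*(-16) = 16 + 16 = 32)
1/(-48101 + z(5, X(-9))) = 1/(-48101 + 32) = 1/(-48069) = -1/48069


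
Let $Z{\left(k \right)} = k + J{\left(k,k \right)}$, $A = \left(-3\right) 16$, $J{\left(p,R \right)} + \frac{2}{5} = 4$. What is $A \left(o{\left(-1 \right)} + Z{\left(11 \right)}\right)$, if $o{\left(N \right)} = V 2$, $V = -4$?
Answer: $- \frac{1584}{5} \approx -316.8$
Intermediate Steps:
$o{\left(N \right)} = -8$ ($o{\left(N \right)} = \left(-4\right) 2 = -8$)
$J{\left(p,R \right)} = \frac{18}{5}$ ($J{\left(p,R \right)} = - \frac{2}{5} + 4 = \frac{18}{5}$)
$A = -48$
$Z{\left(k \right)} = \frac{18}{5} + k$ ($Z{\left(k \right)} = k + \frac{18}{5} = \frac{18}{5} + k$)
$A \left(o{\left(-1 \right)} + Z{\left(11 \right)}\right) = - 48 \left(-8 + \left(\frac{18}{5} + 11\right)\right) = - 48 \left(-8 + \frac{73}{5}\right) = \left(-48\right) \frac{33}{5} = - \frac{1584}{5}$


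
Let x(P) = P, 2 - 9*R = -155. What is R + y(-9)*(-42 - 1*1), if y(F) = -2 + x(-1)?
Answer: 1318/9 ≈ 146.44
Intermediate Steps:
R = 157/9 (R = 2/9 - 1/9*(-155) = 2/9 + 155/9 = 157/9 ≈ 17.444)
y(F) = -3 (y(F) = -2 - 1 = -3)
R + y(-9)*(-42 - 1*1) = 157/9 - 3*(-42 - 1*1) = 157/9 - 3*(-42 - 1) = 157/9 - 3*(-43) = 157/9 + 129 = 1318/9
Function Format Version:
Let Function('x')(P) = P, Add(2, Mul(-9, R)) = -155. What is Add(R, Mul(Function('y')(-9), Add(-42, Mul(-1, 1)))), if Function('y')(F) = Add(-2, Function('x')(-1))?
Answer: Rational(1318, 9) ≈ 146.44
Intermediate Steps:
R = Rational(157, 9) (R = Add(Rational(2, 9), Mul(Rational(-1, 9), -155)) = Add(Rational(2, 9), Rational(155, 9)) = Rational(157, 9) ≈ 17.444)
Function('y')(F) = -3 (Function('y')(F) = Add(-2, -1) = -3)
Add(R, Mul(Function('y')(-9), Add(-42, Mul(-1, 1)))) = Add(Rational(157, 9), Mul(-3, Add(-42, Mul(-1, 1)))) = Add(Rational(157, 9), Mul(-3, Add(-42, -1))) = Add(Rational(157, 9), Mul(-3, -43)) = Add(Rational(157, 9), 129) = Rational(1318, 9)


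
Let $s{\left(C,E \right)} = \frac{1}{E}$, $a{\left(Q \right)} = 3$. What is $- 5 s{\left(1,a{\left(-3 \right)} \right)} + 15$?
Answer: $\frac{40}{3} \approx 13.333$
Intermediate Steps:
$- 5 s{\left(1,a{\left(-3 \right)} \right)} + 15 = - \frac{5}{3} + 15 = \frac{40}{3}$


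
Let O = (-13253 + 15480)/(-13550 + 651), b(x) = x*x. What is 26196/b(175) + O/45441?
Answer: 903208579417/1055920201875 ≈ 0.85538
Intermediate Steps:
b(x) = x²
O = -2227/12899 (O = 2227/(-12899) = 2227*(-1/12899) = -2227/12899 ≈ -0.17265)
26196/b(175) + O/45441 = 26196/(175²) - 2227/12899/45441 = 26196/30625 - 2227/12899*1/45441 = 26196*(1/30625) - 131/34479027 = 26196/30625 - 131/34479027 = 903208579417/1055920201875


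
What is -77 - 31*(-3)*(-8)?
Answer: -821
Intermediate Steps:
-77 - 31*(-3)*(-8) = -77 + 93*(-8) = -77 - 744 = -821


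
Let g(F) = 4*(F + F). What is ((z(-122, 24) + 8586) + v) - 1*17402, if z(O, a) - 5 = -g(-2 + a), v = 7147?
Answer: -1840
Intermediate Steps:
g(F) = 8*F (g(F) = 4*(2*F) = 8*F)
z(O, a) = 21 - 8*a (z(O, a) = 5 - 8*(-2 + a) = 5 - (-16 + 8*a) = 5 + (16 - 8*a) = 21 - 8*a)
((z(-122, 24) + 8586) + v) - 1*17402 = (((21 - 8*24) + 8586) + 7147) - 1*17402 = (((21 - 192) + 8586) + 7147) - 17402 = ((-171 + 8586) + 7147) - 17402 = (8415 + 7147) - 17402 = 15562 - 17402 = -1840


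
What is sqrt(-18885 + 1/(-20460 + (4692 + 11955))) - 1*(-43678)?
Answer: 43678 + I*sqrt(274568433378)/3813 ≈ 43678.0 + 137.42*I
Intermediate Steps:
sqrt(-18885 + 1/(-20460 + (4692 + 11955))) - 1*(-43678) = sqrt(-18885 + 1/(-20460 + 16647)) + 43678 = sqrt(-18885 + 1/(-3813)) + 43678 = sqrt(-18885 - 1/3813) + 43678 = sqrt(-72008506/3813) + 43678 = I*sqrt(274568433378)/3813 + 43678 = 43678 + I*sqrt(274568433378)/3813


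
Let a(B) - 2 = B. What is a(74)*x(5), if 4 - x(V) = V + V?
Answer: -456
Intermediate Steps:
x(V) = 4 - 2*V (x(V) = 4 - (V + V) = 4 - 2*V)
a(B) = 2 + B
a(74)*x(5) = (2 + 74)*(4 - 2*5) = 76*(4 - 10) = 76*(-6) = -456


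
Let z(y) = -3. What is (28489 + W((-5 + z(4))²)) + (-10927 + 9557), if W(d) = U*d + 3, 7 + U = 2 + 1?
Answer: 26866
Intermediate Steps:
U = -4 (U = -7 + (2 + 1) = -7 + 3 = -4)
W(d) = 3 - 4*d (W(d) = -4*d + 3 = 3 - 4*d)
(28489 + W((-5 + z(4))²)) + (-10927 + 9557) = (28489 + (3 - 4*(-5 - 3)²)) + (-10927 + 9557) = (28489 + (3 - 4*(-8)²)) - 1370 = (28489 + (3 - 4*64)) - 1370 = (28489 + (3 - 256)) - 1370 = (28489 - 253) - 1370 = 28236 - 1370 = 26866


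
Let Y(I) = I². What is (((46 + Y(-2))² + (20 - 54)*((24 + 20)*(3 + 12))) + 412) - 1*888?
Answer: -20416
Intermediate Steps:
(((46 + Y(-2))² + (20 - 54)*((24 + 20)*(3 + 12))) + 412) - 1*888 = (((46 + (-2)²)² + (20 - 54)*((24 + 20)*(3 + 12))) + 412) - 1*888 = (((46 + 4)² - 1496*15) + 412) - 888 = ((50² - 34*660) + 412) - 888 = ((2500 - 22440) + 412) - 888 = (-19940 + 412) - 888 = -19528 - 888 = -20416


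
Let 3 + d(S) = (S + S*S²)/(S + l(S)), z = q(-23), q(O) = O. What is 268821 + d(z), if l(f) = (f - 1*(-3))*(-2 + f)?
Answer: 2419132/9 ≈ 2.6879e+5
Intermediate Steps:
l(f) = (-2 + f)*(3 + f) (l(f) = (f + 3)*(-2 + f) = (3 + f)*(-2 + f) = (-2 + f)*(3 + f))
z = -23
d(S) = -3 + (S + S³)/(-6 + S² + 2*S) (d(S) = -3 + (S + S*S²)/(S + (-6 + S + S²)) = -3 + (S + S³)/(-6 + S² + 2*S))
268821 + d(z) = 268821 + (18 + (-23)³ - 5*(-23) - 3*(-23)²)/(-6 + (-23)² + 2*(-23)) = 268821 + (18 - 12167 + 115 - 3*529)/(-6 + 529 - 46) = 268821 + (18 - 12167 + 115 - 1587)/477 = 268821 + (1/477)*(-13621) = 268821 - 257/9 = 2419132/9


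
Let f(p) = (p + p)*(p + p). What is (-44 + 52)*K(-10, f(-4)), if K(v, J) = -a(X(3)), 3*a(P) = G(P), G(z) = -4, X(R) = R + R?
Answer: 32/3 ≈ 10.667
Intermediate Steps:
X(R) = 2*R
a(P) = -4/3 (a(P) = (⅓)*(-4) = -4/3)
f(p) = 4*p² (f(p) = (2*p)*(2*p) = 4*p²)
K(v, J) = 4/3 (K(v, J) = -1*(-4/3) = 4/3)
(-44 + 52)*K(-10, f(-4)) = (-44 + 52)*(4/3) = 8*(4/3) = 32/3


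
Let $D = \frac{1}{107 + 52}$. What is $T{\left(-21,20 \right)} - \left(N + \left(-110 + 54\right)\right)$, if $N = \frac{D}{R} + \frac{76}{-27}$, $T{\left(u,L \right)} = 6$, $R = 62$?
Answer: $\frac{5750491}{88722} \approx 64.815$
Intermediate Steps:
$D = \frac{1}{159} \approx 0.0062893$
$N = - \frac{249727}{88722}$ ($N = \frac{1}{159 \cdot 62} + \frac{76}{-27} = \frac{1}{159} \cdot \frac{1}{62} + 76 \left(- \frac{1}{27}\right) = \frac{1}{9858} - \frac{76}{27} = - \frac{249727}{88722} \approx -2.8147$)
$T{\left(-21,20 \right)} - \left(N + \left(-110 + 54\right)\right) = 6 - \left(- \frac{249727}{88722} + \left(-110 + 54\right)\right) = 6 - \left(- \frac{249727}{88722} - 56\right) = 6 - - \frac{5218159}{88722} = 6 + \frac{5218159}{88722} = \frac{5750491}{88722}$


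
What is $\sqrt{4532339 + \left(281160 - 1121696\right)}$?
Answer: $\sqrt{3691803} \approx 1921.4$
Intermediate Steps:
$\sqrt{4532339 + \left(281160 - 1121696\right)} = \sqrt{4532339 - 840536} = \sqrt{3691803}$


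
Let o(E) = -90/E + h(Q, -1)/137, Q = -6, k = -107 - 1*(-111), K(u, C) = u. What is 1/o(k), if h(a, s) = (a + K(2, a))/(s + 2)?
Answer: -274/6173 ≈ -0.044387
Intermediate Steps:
k = 4 (k = -107 + 111 = 4)
h(a, s) = (2 + a)/(2 + s) (h(a, s) = (a + 2)/(s + 2) = (2 + a)/(2 + s))
o(E) = -4/137 - 90/E (o(E) = -90/E + ((2 - 6)/(2 - 1))/137 = -90/E + (-4/1)*(1/137) = -90/E + (1*(-4))*(1/137) = -90/E - 4*1/137 = -90/E - 4/137 = -4/137 - 90/E)
1/o(k) = 1/(-4/137 - 90/4) = 1/(-4/137 - 90*¼) = 1/(-4/137 - 45/2) = 1/(-6173/274) = -274/6173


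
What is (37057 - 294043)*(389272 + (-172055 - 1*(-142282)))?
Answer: -92386210014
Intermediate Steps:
(37057 - 294043)*(389272 + (-172055 - 1*(-142282))) = -256986*(389272 + (-172055 + 142282)) = -256986*(389272 - 29773) = -256986*359499 = -92386210014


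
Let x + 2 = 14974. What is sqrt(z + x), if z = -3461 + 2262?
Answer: sqrt(13773) ≈ 117.36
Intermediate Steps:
x = 14972 (x = -2 + 14974 = 14972)
z = -1199
sqrt(z + x) = sqrt(-1199 + 14972) = sqrt(13773)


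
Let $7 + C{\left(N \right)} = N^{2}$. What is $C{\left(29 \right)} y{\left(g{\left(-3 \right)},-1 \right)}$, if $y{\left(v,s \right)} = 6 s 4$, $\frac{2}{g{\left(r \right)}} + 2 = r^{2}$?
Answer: $-20016$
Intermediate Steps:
$C{\left(N \right)} = -7 + N^{2}$
$g{\left(r \right)} = \frac{2}{-2 + r^{2}}$
$y{\left(v,s \right)} = 24 s$
$C{\left(29 \right)} y{\left(g{\left(-3 \right)},-1 \right)} = \left(-7 + 29^{2}\right) 24 \left(-1\right) = \left(-7 + 841\right) \left(-24\right) = 834 \left(-24\right) = -20016$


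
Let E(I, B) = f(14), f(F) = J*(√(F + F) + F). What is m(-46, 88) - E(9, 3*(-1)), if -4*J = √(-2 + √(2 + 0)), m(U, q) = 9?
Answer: 9 + √(-2 + √2)*(7 + √7)/2 ≈ 9.0 + 3.6913*I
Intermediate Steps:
J = -√(-2 + √2)/4 (J = -√(-2 + √(2 + 0))/4 = -√(-2 + √2)/4 ≈ -0.19134*I)
f(F) = -I*√(2 - √2)*(F + √2*√F)/4 (f(F) = (-I*√(2 - √2)/4)*(√(F + F) + F) = (-I*√(2 - √2)/4)*(√(2*F) + F) = (-I*√(2 - √2)/4)*(√2*√F + F) = (-I*√(2 - √2)/4)*(F + √2*√F) = -I*√(2 - √2)*(F + √2*√F)/4)
E(I, B) = √(-2 + √2)*(-14 - 2*√7)/4 (E(I, B) = √(-2 + √2)*(-1*14 - √2*√14)/4 = √(-2 + √2)*(-14 - 2*√7)/4)
m(-46, 88) - E(9, 3*(-1)) = 9 - √(-2 + √2)*(-7 - √7)/2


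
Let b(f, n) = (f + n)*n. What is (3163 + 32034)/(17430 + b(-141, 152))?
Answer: 35197/19102 ≈ 1.8426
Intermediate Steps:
b(f, n) = n*(f + n)
(3163 + 32034)/(17430 + b(-141, 152)) = (3163 + 32034)/(17430 + 152*(-141 + 152)) = 35197/(17430 + 152*11) = 35197/(17430 + 1672) = 35197/19102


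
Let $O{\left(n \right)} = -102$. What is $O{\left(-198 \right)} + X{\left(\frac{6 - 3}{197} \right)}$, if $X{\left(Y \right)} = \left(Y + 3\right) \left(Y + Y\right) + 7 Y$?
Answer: $- \frac{3950817}{38809} \approx -101.8$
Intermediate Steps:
$X{\left(Y \right)} = 7 Y + 2 Y \left(3 + Y\right)$ ($X{\left(Y \right)} = \left(3 + Y\right) 2 Y + 7 Y = 2 Y \left(3 + Y\right) + 7 Y = 7 Y + 2 Y \left(3 + Y\right)$)
$O{\left(-198 \right)} + X{\left(\frac{6 - 3}{197} \right)} = -102 + \frac{6 - 3}{197} \left(13 + 2 \frac{6 - 3}{197}\right) = -102 + \left(6 - 3\right) \frac{1}{197} \left(13 + 2 \left(6 - 3\right) \frac{1}{197}\right) = -102 + 3 \cdot \frac{1}{197} \left(13 + 2 \cdot 3 \cdot \frac{1}{197}\right) = -102 + \frac{3 \left(13 + 2 \cdot \frac{3}{197}\right)}{197} = -102 + \frac{3 \left(13 + \frac{6}{197}\right)}{197} = -102 + \frac{3}{197} \cdot \frac{2567}{197} = -102 + \frac{7701}{38809} = - \frac{3950817}{38809}$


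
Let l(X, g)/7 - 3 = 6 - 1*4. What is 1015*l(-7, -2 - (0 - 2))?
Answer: 35525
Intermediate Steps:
l(X, g) = 35 (l(X, g) = 21 + 7*(6 - 1*4) = 21 + 7*(6 - 4) = 21 + 7*2 = 21 + 14 = 35)
1015*l(-7, -2 - (0 - 2)) = 1015*35 = 35525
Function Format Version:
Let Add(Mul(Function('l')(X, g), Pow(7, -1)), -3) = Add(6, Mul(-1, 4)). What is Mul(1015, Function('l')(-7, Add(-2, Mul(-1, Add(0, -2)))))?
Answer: 35525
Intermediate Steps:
Function('l')(X, g) = 35 (Function('l')(X, g) = Add(21, Mul(7, Add(6, Mul(-1, 4)))) = Add(21, Mul(7, Add(6, -4))) = Add(21, Mul(7, 2)) = Add(21, 14) = 35)
Mul(1015, Function('l')(-7, Add(-2, Mul(-1, Add(0, -2))))) = Mul(1015, 35) = 35525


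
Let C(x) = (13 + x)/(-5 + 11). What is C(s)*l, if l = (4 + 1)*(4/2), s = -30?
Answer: -85/3 ≈ -28.333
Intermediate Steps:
l = 10 (l = 5*(4*(1/2)) = 5*2 = 10)
C(x) = 13/6 + x/6 (C(x) = (13 + x)/6 = (13 + x)*(1/6) = 13/6 + x/6)
C(s)*l = (13/6 + (1/6)*(-30))*10 = (13/6 - 5)*10 = -17/6*10 = -85/3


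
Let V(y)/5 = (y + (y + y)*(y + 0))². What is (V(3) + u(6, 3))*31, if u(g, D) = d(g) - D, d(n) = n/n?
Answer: 68293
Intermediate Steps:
d(n) = 1
V(y) = 5*(y + 2*y²)² (V(y) = 5*(y + (y + y)*(y + 0))² = 5*(y + (2*y)*y)² = 5*(y + 2*y²)²)
u(g, D) = 1 - D
(V(3) + u(6, 3))*31 = (5*3²*(1 + 2*3)² + (1 - 1*3))*31 = (5*9*(1 + 6)² + (1 - 3))*31 = (5*9*7² - 2)*31 = (5*9*49 - 2)*31 = (2205 - 2)*31 = 2203*31 = 68293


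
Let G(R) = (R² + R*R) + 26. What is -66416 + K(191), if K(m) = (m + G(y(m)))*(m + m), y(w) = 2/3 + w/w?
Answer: 167402/9 ≈ 18600.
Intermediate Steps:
y(w) = 5/3 (y(w) = 2*(⅓) + 1 = ⅔ + 1 = 5/3)
G(R) = 26 + 2*R² (G(R) = (R² + R²) + 26 = 2*R² + 26 = 26 + 2*R²)
K(m) = 2*m*(284/9 + m) (K(m) = (m + (26 + 2*(5/3)²))*(m + m) = (m + (26 + 2*(25/9)))*(2*m) = (m + (26 + 50/9))*(2*m) = (m + 284/9)*(2*m) = (284/9 + m)*(2*m) = 2*m*(284/9 + m))
-66416 + K(191) = -66416 + (2/9)*191*(284 + 9*191) = -66416 + (2/9)*191*(284 + 1719) = -66416 + (2/9)*191*2003 = -66416 + 765146/9 = 167402/9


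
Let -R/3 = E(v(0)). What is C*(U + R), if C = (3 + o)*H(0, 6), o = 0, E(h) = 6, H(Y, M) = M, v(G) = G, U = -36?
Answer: -972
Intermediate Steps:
R = -18 (R = -3*6 = -18)
C = 18 (C = (3 + 0)*6 = 3*6 = 18)
C*(U + R) = 18*(-36 - 18) = 18*(-54) = -972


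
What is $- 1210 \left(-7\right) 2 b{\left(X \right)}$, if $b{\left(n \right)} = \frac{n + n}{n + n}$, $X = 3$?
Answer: $16940$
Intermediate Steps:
$b{\left(n \right)} = 1$ ($b{\left(n \right)} = \frac{2 n}{2 n} = 2 n \frac{1}{2 n} = 1$)
$- 1210 \left(-7\right) 2 b{\left(X \right)} = - 1210 \left(-7\right) 2 \cdot 1 = - 1210 \left(\left(-14\right) 1\right) = \left(-1210\right) \left(-14\right) = 16940$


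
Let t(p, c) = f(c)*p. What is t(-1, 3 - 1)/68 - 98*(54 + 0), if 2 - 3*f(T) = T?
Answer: -5292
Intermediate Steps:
f(T) = ⅔ - T/3
t(p, c) = p*(⅔ - c/3) (t(p, c) = (⅔ - c/3)*p = p*(⅔ - c/3))
t(-1, 3 - 1)/68 - 98*(54 + 0) = ((⅓)*(-1)*(2 - (3 - 1)))/68 - 98*(54 + 0) = ((⅓)*(-1)*(2 - 1*2))*(1/68) - 98*54 = ((⅓)*(-1)*(2 - 2))*(1/68) - 5292 = ((⅓)*(-1)*0)*(1/68) - 5292 = 0*(1/68) - 5292 = 0 - 5292 = -5292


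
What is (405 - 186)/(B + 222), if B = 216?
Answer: ½ ≈ 0.50000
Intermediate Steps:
(405 - 186)/(B + 222) = (405 - 186)/(216 + 222) = 219/438 = 219*(1/438) = ½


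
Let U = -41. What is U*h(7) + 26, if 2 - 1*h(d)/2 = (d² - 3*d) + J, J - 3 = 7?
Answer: 2978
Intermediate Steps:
J = 10 (J = 3 + 7 = 10)
h(d) = -16 - 2*d² + 6*d (h(d) = 4 - 2*((d² - 3*d) + 10) = 4 - 2*(10 + d² - 3*d) = 4 + (-20 - 2*d² + 6*d) = -16 - 2*d² + 6*d)
U*h(7) + 26 = -41*(-16 - 2*7² + 6*7) + 26 = -41*(-16 - 2*49 + 42) + 26 = -41*(-16 - 98 + 42) + 26 = -41*(-72) + 26 = 2952 + 26 = 2978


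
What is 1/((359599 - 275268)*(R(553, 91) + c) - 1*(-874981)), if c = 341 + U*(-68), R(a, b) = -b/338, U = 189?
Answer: -2/2108425729 ≈ -9.4857e-10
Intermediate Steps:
R(a, b) = -b/338
c = -12511 (c = 341 + 189*(-68) = 341 - 12852 = -12511)
1/((359599 - 275268)*(R(553, 91) + c) - 1*(-874981)) = 1/((359599 - 275268)*(-1/338*91 - 12511) - 1*(-874981)) = 1/(84331*(-7/26 - 12511) + 874981) = 1/(84331*(-325293/26) + 874981) = 1/(-2110175691/2 + 874981) = 1/(-2108425729/2) = -2/2108425729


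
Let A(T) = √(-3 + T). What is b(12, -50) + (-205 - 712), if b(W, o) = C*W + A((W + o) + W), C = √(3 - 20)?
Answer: -917 + I*√29 + 12*I*√17 ≈ -917.0 + 54.862*I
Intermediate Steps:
C = I*√17 (C = √(-17) = I*√17 ≈ 4.1231*I)
b(W, o) = √(-3 + o + 2*W) + I*W*√17 (b(W, o) = (I*√17)*W + √(-3 + ((W + o) + W)) = I*W*√17 + √(-3 + (o + 2*W)) = I*W*√17 + √(-3 + o + 2*W) = √(-3 + o + 2*W) + I*W*√17)
b(12, -50) + (-205 - 712) = (√(-3 - 50 + 2*12) + I*12*√17) + (-205 - 712) = (√(-3 - 50 + 24) + 12*I*√17) - 917 = (√(-29) + 12*I*√17) - 917 = (I*√29 + 12*I*√17) - 917 = -917 + I*√29 + 12*I*√17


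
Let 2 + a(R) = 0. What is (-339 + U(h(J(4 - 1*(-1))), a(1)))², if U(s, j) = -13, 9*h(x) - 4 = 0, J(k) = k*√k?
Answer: 123904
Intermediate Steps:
a(R) = -2 (a(R) = -2 + 0 = -2)
J(k) = k^(3/2)
h(x) = 4/9 (h(x) = 4/9 + (⅑)*0 = 4/9 + 0 = 4/9)
(-339 + U(h(J(4 - 1*(-1))), a(1)))² = (-339 - 13)² = (-352)² = 123904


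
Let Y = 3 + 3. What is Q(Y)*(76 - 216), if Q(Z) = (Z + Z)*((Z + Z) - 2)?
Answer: -16800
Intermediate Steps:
Y = 6
Q(Z) = 2*Z*(-2 + 2*Z) (Q(Z) = (2*Z)*(2*Z - 2) = (2*Z)*(-2 + 2*Z) = 2*Z*(-2 + 2*Z))
Q(Y)*(76 - 216) = (4*6*(-1 + 6))*(76 - 216) = (4*6*5)*(-140) = 120*(-140) = -16800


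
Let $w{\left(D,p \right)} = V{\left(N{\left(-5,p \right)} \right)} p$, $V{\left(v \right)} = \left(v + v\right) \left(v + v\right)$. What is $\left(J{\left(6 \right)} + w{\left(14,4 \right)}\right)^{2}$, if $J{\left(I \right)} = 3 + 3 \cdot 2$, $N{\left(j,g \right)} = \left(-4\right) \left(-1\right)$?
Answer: $70225$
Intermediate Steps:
$N{\left(j,g \right)} = 4$
$V{\left(v \right)} = 4 v^{2}$ ($V{\left(v \right)} = 2 v 2 v = 4 v^{2}$)
$w{\left(D,p \right)} = 64 p$ ($w{\left(D,p \right)} = 4 \cdot 4^{2} p = 4 \cdot 16 p = 64 p$)
$J{\left(I \right)} = 9$ ($J{\left(I \right)} = 3 + 6 = 9$)
$\left(J{\left(6 \right)} + w{\left(14,4 \right)}\right)^{2} = \left(9 + 64 \cdot 4\right)^{2} = \left(9 + 256\right)^{2} = 265^{2} = 70225$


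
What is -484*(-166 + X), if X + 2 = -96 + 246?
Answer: 8712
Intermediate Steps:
X = 148 (X = -2 + (-96 + 246) = -2 + 150 = 148)
-484*(-166 + X) = -484*(-166 + 148) = -484*(-18) = 8712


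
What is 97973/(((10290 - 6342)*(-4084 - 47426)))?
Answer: -97973/203361480 ≈ -0.00048177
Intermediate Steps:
97973/(((10290 - 6342)*(-4084 - 47426))) = 97973/((3948*(-51510))) = 97973/(-203361480) = 97973*(-1/203361480) = -97973/203361480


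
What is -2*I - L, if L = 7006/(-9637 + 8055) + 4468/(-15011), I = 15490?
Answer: -3254788843/105077 ≈ -30975.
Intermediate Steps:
L = -496617/105077 (L = 7006/(-1582) + 4468*(-1/15011) = 7006*(-1/1582) - 4468/15011 = -31/7 - 4468/15011 = -496617/105077 ≈ -4.7262)
-2*I - L = -2*15490 - 1*(-496617/105077) = -30980 + 496617/105077 = -3254788843/105077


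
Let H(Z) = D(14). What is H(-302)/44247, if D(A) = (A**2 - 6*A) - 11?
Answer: 101/44247 ≈ 0.0022826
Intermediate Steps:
D(A) = -11 + A**2 - 6*A
H(Z) = 101 (H(Z) = -11 + 14**2 - 6*14 = -11 + 196 - 84 = 101)
H(-302)/44247 = 101/44247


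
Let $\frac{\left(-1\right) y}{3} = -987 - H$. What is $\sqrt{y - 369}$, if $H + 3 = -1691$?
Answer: $i \sqrt{2490} \approx 49.9 i$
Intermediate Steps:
$H = -1694$ ($H = -3 - 1691 = -1694$)
$y = -2121$ ($y = - 3 \left(-987 - -1694\right) = - 3 \left(-987 + 1694\right) = \left(-3\right) 707 = -2121$)
$\sqrt{y - 369} = \sqrt{-2121 - 369} = \sqrt{-2490} = i \sqrt{2490}$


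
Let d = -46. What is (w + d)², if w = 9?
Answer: 1369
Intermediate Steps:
(w + d)² = (9 - 46)² = (-37)² = 1369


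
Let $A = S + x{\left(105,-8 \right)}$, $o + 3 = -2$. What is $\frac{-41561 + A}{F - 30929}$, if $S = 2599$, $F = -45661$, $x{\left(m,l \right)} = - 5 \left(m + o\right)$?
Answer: $\frac{6577}{12765} \approx 0.51524$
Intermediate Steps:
$o = -5$ ($o = -3 - 2 = -5$)
$x{\left(m,l \right)} = 25 - 5 m$ ($x{\left(m,l \right)} = - 5 \left(m - 5\right) = - 5 \left(-5 + m\right) = 25 - 5 m$)
$A = 2099$ ($A = 2599 + \left(25 - 525\right) = 2599 - 500 = 2099$)
$\frac{-41561 + A}{F - 30929} = \frac{-41561 + 2099}{-45661 - 30929} = - \frac{39462}{-76590} = \left(-39462\right) \left(- \frac{1}{76590}\right) = \frac{6577}{12765}$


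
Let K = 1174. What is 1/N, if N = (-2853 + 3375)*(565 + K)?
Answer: 1/907758 ≈ 1.1016e-6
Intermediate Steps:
N = 907758 (N = (-2853 + 3375)*(565 + 1174) = 522*1739 = 907758)
1/N = 1/907758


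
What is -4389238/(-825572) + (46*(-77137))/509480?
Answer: -86643725313/52576552820 ≈ -1.6480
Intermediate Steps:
-4389238/(-825572) + (46*(-77137))/509480 = -4389238*(-1/825572) - 3548302*1/509480 = 2194619/412786 - 1774151/254740 = -86643725313/52576552820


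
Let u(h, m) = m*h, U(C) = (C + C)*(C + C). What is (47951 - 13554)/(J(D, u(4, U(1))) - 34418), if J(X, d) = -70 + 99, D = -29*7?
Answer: -34397/34389 ≈ -1.0002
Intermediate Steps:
D = -203
U(C) = 4*C² (U(C) = (2*C)*(2*C) = 4*C²)
u(h, m) = h*m
J(X, d) = 29
(47951 - 13554)/(J(D, u(4, U(1))) - 34418) = (47951 - 13554)/(29 - 34418) = 34397/(-34389) = 34397*(-1/34389) = -34397/34389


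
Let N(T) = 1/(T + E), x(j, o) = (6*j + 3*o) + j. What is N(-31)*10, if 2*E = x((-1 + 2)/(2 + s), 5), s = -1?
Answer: -½ ≈ -0.50000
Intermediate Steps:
x(j, o) = 3*o + 7*j (x(j, o) = (3*o + 6*j) + j = 3*o + 7*j)
E = 11 (E = (3*5 + 7*((-1 + 2)/(2 - 1)))/2 = (15 + 7*(1/1))/2 = (15 + 7*(1*1))/2 = (15 + 7*1)/2 = (15 + 7)/2 = (½)*22 = 11)
N(T) = 1/(11 + T) (N(T) = 1/(T + 11) = 1/(11 + T))
N(-31)*10 = 10/(11 - 31) = 10/(-20) = -1/20*10 = -½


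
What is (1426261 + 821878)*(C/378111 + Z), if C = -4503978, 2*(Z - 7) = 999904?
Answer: 141659355085466823/126037 ≈ 1.1239e+12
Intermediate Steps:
Z = 499959 (Z = 7 + (1/2)*999904 = 7 + 499952 = 499959)
(1426261 + 821878)*(C/378111 + Z) = (1426261 + 821878)*(-4503978/378111 + 499959) = 2248139*(-4503978*1/378111 + 499959) = 2248139*(-1501326/126037 + 499959) = 2248139*(63011831157/126037) = 141659355085466823/126037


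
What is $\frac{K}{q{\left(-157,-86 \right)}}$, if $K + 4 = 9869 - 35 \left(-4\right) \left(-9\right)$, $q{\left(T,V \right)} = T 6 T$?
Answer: $\frac{8605}{147894} \approx 0.058184$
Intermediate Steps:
$q{\left(T,V \right)} = 6 T^{2}$ ($q{\left(T,V \right)} = 6 T T = 6 T^{2}$)
$K = 8605$ ($K = -4 + \left(9869 - 35 \left(-4\right) \left(-9\right)\right) = -4 + \left(9869 - \left(-140\right) \left(-9\right)\right) = -4 + \left(9869 - 1260\right) = -4 + 8609 = 8605$)
$\frac{K}{q{\left(-157,-86 \right)}} = \frac{8605}{6 \left(-157\right)^{2}} = \frac{8605}{6 \cdot 24649} = \frac{8605}{147894}$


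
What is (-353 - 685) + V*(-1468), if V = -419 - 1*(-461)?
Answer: -62694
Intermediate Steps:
V = 42 (V = -419 + 461 = 42)
(-353 - 685) + V*(-1468) = (-353 - 685) + 42*(-1468) = -1038 - 61656 = -62694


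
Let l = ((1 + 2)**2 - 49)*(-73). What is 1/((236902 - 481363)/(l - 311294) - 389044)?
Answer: -308374/119970809995 ≈ -2.5704e-6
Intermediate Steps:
l = 2920 (l = (3**2 - 49)*(-73) = (9 - 49)*(-73) = -40*(-73) = 2920)
1/((236902 - 481363)/(l - 311294) - 389044) = 1/((236902 - 481363)/(2920 - 311294) - 389044) = 1/(-244461/(-308374) - 389044) = 1/(-244461*(-1/308374) - 389044) = 1/(244461/308374 - 389044) = 1/(-119970809995/308374) = -308374/119970809995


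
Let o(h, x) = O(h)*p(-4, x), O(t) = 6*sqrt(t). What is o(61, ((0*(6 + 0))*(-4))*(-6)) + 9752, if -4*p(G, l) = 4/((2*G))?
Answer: 9752 + 3*sqrt(61)/4 ≈ 9757.9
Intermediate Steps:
p(G, l) = -1/(2*G)
o(h, x) = 3*sqrt(h)/4 (o(h, x) = (6*sqrt(h))*(-1/2/(-4)) = (6*sqrt(h))*(-1/2*(-1/4)) = (6*sqrt(h))*(1/8) = 3*sqrt(h)/4)
o(61, ((0*(6 + 0))*(-4))*(-6)) + 9752 = 3*sqrt(61)/4 + 9752 = 9752 + 3*sqrt(61)/4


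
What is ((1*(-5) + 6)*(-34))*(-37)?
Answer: 1258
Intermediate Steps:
((1*(-5) + 6)*(-34))*(-37) = ((-5 + 6)*(-34))*(-37) = (1*(-34))*(-37) = -34*(-37) = 1258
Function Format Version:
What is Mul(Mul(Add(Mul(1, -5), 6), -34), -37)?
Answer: 1258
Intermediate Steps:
Mul(Mul(Add(Mul(1, -5), 6), -34), -37) = Mul(Mul(Add(-5, 6), -34), -37) = Mul(Mul(1, -34), -37) = Mul(-34, -37) = 1258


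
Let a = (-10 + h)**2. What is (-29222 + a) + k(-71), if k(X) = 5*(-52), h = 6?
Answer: -29466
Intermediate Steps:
k(X) = -260
a = 16 (a = (-10 + 6)**2 = (-4)**2 = 16)
(-29222 + a) + k(-71) = (-29222 + 16) - 260 = -29206 - 260 = -29466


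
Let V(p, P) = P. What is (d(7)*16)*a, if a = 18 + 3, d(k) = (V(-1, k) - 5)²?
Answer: 1344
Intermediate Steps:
d(k) = (-5 + k)² (d(k) = (k - 5)² = (-5 + k)²)
a = 21
(d(7)*16)*a = ((-5 + 7)²*16)*21 = (2²*16)*21 = (4*16)*21 = 64*21 = 1344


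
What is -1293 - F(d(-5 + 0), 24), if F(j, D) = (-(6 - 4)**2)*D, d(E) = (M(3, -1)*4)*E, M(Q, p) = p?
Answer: -1197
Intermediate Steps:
d(E) = -4*E (d(E) = (-1*4)*E = -4*E)
F(j, D) = -4*D (F(j, D) = (-1*2**2)*D = (-1*4)*D = -4*D)
-1293 - F(d(-5 + 0), 24) = -1293 - (-4)*24 = -1293 - 1*(-96) = -1293 + 96 = -1197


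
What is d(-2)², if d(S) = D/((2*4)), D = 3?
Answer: 9/64 ≈ 0.14063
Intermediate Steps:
d(S) = 3/8 (d(S) = 3/((2*4)) = 3/8)
d(-2)² = (3/8)² = 9/64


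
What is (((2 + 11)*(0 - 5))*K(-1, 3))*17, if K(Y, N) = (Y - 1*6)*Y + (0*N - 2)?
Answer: -5525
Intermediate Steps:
K(Y, N) = -2 + Y*(-6 + Y) (K(Y, N) = (Y - 6)*Y + (0 - 2) = (-6 + Y)*Y - 2 = Y*(-6 + Y) - 2 = -2 + Y*(-6 + Y))
(((2 + 11)*(0 - 5))*K(-1, 3))*17 = (((2 + 11)*(0 - 5))*(-2 + (-1)² - 6*(-1)))*17 = ((13*(-5))*(-2 + 1 + 6))*17 = -65*5*17 = -325*17 = -5525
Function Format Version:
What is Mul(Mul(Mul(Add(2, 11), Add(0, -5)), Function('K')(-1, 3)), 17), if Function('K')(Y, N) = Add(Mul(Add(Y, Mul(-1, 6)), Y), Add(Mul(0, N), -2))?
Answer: -5525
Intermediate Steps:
Function('K')(Y, N) = Add(-2, Mul(Y, Add(-6, Y))) (Function('K')(Y, N) = Add(Mul(Add(Y, -6), Y), Add(0, -2)) = Add(Mul(Add(-6, Y), Y), -2) = Add(Mul(Y, Add(-6, Y)), -2) = Add(-2, Mul(Y, Add(-6, Y))))
Mul(Mul(Mul(Add(2, 11), Add(0, -5)), Function('K')(-1, 3)), 17) = Mul(Mul(Mul(Add(2, 11), Add(0, -5)), Add(-2, Pow(-1, 2), Mul(-6, -1))), 17) = Mul(Mul(Mul(13, -5), Add(-2, 1, 6)), 17) = Mul(Mul(-65, 5), 17) = Mul(-325, 17) = -5525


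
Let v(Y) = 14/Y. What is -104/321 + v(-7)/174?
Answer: -1041/3103 ≈ -0.33548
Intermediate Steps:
-104/321 + v(-7)/174 = -104/321 + (14/(-7))/174 = -104*1/321 + (14*(-⅐))*(1/174) = -104/321 - 2*1/174 = -104/321 - 1/87 = -1041/3103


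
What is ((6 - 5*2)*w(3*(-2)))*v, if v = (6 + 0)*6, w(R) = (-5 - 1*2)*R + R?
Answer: -5184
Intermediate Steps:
w(R) = -6*R (w(R) = (-5 - 2)*R + R = -7*R + R = -6*R)
v = 36 (v = 6*6 = 36)
((6 - 5*2)*w(3*(-2)))*v = ((6 - 5*2)*(-18*(-2)))*36 = ((6 - 10)*(-6*(-6)))*36 = -4*36*36 = -144*36 = -5184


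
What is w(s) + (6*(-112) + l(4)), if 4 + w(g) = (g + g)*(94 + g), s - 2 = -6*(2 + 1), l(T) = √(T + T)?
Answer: -3172 + 2*√2 ≈ -3169.2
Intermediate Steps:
l(T) = √2*√T (l(T) = √(2*T) = √2*√T)
s = -16 (s = 2 - 6*(2 + 1) = 2 - 6*3 = 2 - 18 = -16)
w(g) = -4 + 2*g*(94 + g) (w(g) = -4 + (g + g)*(94 + g) = -4 + (2*g)*(94 + g) = -4 + 2*g*(94 + g))
w(s) + (6*(-112) + l(4)) = (-4 + 2*(-16)² + 188*(-16)) + (6*(-112) + √2*√4) = (-4 + 2*256 - 3008) + (-672 + √2*2) = (-4 + 512 - 3008) + (-672 + 2*√2) = -2500 + (-672 + 2*√2) = -3172 + 2*√2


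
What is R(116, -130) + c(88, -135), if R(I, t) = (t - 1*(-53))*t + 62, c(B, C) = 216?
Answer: 10288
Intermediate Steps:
R(I, t) = 62 + t*(53 + t) (R(I, t) = (t + 53)*t + 62 = (53 + t)*t + 62 = t*(53 + t) + 62 = 62 + t*(53 + t))
R(116, -130) + c(88, -135) = (62 + (-130)**2 + 53*(-130)) + 216 = (62 + 16900 - 6890) + 216 = 10072 + 216 = 10288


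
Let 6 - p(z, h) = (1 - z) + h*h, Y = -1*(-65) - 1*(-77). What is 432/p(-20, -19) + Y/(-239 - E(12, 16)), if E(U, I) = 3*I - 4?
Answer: -21956/13301 ≈ -1.6507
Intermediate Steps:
Y = 142 (Y = 65 + 77 = 142)
E(U, I) = -4 + 3*I
p(z, h) = 5 + z - h² (p(z, h) = 6 - ((1 - z) + h*h) = 6 - ((1 - z) + h²) = 6 - (1 + h² - z) = 6 + (-1 + z - h²) = 5 + z - h²)
432/p(-20, -19) + Y/(-239 - E(12, 16)) = 432/(5 - 20 - 1*(-19)²) + 142/(-239 - (-4 + 3*16)) = 432/(5 - 20 - 1*361) + 142/(-239 - (-4 + 48)) = 432/(5 - 20 - 361) + 142/(-239 - 1*44) = 432/(-376) + 142/(-239 - 44) = 432*(-1/376) + 142/(-283) = -54/47 + 142*(-1/283) = -54/47 - 142/283 = -21956/13301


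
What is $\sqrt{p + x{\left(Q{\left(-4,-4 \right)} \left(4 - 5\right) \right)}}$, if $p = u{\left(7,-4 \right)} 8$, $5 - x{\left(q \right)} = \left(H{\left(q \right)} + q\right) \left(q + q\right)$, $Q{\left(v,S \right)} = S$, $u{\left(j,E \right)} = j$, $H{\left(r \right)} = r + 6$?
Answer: $i \sqrt{51} \approx 7.1414 i$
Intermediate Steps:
$H{\left(r \right)} = 6 + r$
$x{\left(q \right)} = 5 - 2 q \left(6 + 2 q\right)$ ($x{\left(q \right)} = 5 - \left(\left(6 + q\right) + q\right) \left(q + q\right) = 5 - \left(6 + 2 q\right) 2 q = 5 - 2 q \left(6 + 2 q\right)$)
$p = 56$ ($p = 7 \cdot 8 = 56$)
$\sqrt{p + x{\left(Q{\left(-4,-4 \right)} \left(4 - 5\right) \right)}} = \sqrt{56 - \left(-5 + 4 \cdot 16 \left(4 - 5\right)^{2} + 12 \left(-4\right) \left(4 - 5\right)\right)} = \sqrt{56 - \left(-5 + 64 + 12 \left(-4\right) \left(-1\right)\right)} = \sqrt{56 - \left(43 + 64\right)} = \sqrt{56 - 107} = \sqrt{-51} = i \sqrt{51}$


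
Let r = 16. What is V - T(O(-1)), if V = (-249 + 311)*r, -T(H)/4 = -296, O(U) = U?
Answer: -192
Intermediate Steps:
T(H) = 1184 (T(H) = -4*(-296) = 1184)
V = 992 (V = (-249 + 311)*16 = 62*16 = 992)
V - T(O(-1)) = 992 - 1*1184 = 992 - 1184 = -192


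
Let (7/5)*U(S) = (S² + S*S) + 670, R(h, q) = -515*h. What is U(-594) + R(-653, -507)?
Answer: 840825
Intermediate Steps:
R(h, q) = -515*h
U(S) = 3350/7 + 10*S²/7 (U(S) = 5*((S² + S*S) + 670)/7 = 5*((S² + S²) + 670)/7 = 5*(2*S² + 670)/7 = 5*(670 + 2*S²)/7 = 3350/7 + 10*S²/7)
U(-594) + R(-653, -507) = (3350/7 + (10/7)*(-594)²) - 515*(-653) = (3350/7 + (10/7)*352836) + 336295 = (3350/7 + 3528360/7) + 336295 = 504530 + 336295 = 840825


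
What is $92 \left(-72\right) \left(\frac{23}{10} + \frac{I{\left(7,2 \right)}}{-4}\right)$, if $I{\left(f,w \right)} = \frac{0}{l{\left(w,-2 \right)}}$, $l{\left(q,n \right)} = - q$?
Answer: $- \frac{76176}{5} \approx -15235.0$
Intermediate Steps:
$I{\left(f,w \right)} = 0$ ($I{\left(f,w \right)} = \frac{0}{\left(-1\right) w} = 0 \left(- \frac{1}{w}\right) = 0$)
$92 \left(-72\right) \left(\frac{23}{10} + \frac{I{\left(7,2 \right)}}{-4}\right) = 92 \left(-72\right) \left(\frac{23}{10} + \frac{0}{-4}\right) = - 6624 \left(23 \cdot \frac{1}{10} + 0 \left(- \frac{1}{4}\right)\right) = - 6624 \left(\frac{23}{10} + 0\right) = \left(-6624\right) \frac{23}{10} = - \frac{76176}{5}$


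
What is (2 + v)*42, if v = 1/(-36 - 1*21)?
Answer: 1582/19 ≈ 83.263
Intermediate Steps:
v = -1/57 (v = 1/(-36 - 21) = 1/(-57) = -1/57 ≈ -0.017544)
(2 + v)*42 = (2 - 1/57)*42 = (113/57)*42 = 1582/19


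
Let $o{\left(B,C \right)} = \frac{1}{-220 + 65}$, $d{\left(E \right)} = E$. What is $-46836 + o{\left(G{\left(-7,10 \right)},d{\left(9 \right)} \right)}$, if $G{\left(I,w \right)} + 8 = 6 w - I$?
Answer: $- \frac{7259581}{155} \approx -46836.0$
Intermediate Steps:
$G{\left(I,w \right)} = -8 - I + 6 w$ ($G{\left(I,w \right)} = -8 - \left(I - 6 w\right) = -8 - I + 6 w$)
$o{\left(B,C \right)} = - \frac{1}{155}$ ($o{\left(B,C \right)} = \frac{1}{-155} = - \frac{1}{155}$)
$-46836 + o{\left(G{\left(-7,10 \right)},d{\left(9 \right)} \right)} = -46836 - \frac{1}{155} = - \frac{7259581}{155}$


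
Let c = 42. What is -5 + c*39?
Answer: 1633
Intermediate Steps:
-5 + c*39 = -5 + 42*39 = -5 + 1638 = 1633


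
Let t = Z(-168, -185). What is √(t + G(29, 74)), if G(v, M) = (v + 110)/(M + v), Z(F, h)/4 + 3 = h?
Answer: I*√7963651/103 ≈ 27.398*I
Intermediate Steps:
Z(F, h) = -12 + 4*h
t = -752 (t = -12 + 4*(-185) = -12 - 740 = -752)
G(v, M) = (110 + v)/(M + v)
√(t + G(29, 74)) = √(-752 + (110 + 29)/(74 + 29)) = √(-752 + 139/103) = √(-77317/103) = I*√7963651/103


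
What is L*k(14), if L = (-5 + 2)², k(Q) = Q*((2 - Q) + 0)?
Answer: -1512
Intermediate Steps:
k(Q) = Q*(2 - Q)
L = 9 (L = (-3)² = 9)
L*k(14) = 9*(14*(2 - 1*14)) = 9*(14*(2 - 14)) = 9*(14*(-12)) = 9*(-168) = -1512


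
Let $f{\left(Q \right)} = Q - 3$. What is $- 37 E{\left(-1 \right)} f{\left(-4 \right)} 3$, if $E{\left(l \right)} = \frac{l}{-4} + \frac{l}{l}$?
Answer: $\frac{3885}{4} \approx 971.25$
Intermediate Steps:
$f{\left(Q \right)} = -3 + Q$
$E{\left(l \right)} = 1 - \frac{l}{4}$ ($E{\left(l \right)} = l \left(- \frac{1}{4}\right) + 1 = - \frac{l}{4} + 1 = 1 - \frac{l}{4}$)
$- 37 E{\left(-1 \right)} f{\left(-4 \right)} 3 = - 37 \left(1 - - \frac{1}{4}\right) \left(-3 - 4\right) 3 = - 37 \left(1 + \frac{1}{4}\right) \left(\left(-7\right) 3\right) = \left(-37\right) \frac{5}{4} \left(-21\right) = \left(- \frac{185}{4}\right) \left(-21\right) = \frac{3885}{4}$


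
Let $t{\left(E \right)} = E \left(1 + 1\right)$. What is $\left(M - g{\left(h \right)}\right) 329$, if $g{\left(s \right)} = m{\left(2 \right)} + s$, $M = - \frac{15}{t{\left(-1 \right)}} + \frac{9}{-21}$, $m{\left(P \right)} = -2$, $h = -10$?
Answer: $\frac{12549}{2} \approx 6274.5$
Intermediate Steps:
$t{\left(E \right)} = 2 E$ ($t{\left(E \right)} = E 2 = 2 E$)
$M = \frac{99}{14}$ ($M = - \frac{15}{2 \left(-1\right)} + \frac{9}{-21} = - \frac{15}{-2} + 9 \left(- \frac{1}{21}\right) = \left(-15\right) \left(- \frac{1}{2}\right) - \frac{3}{7} = \frac{15}{2} - \frac{3}{7} = \frac{99}{14} \approx 7.0714$)
$g{\left(s \right)} = -2 + s$
$\left(M - g{\left(h \right)}\right) 329 = \left(\frac{99}{14} - \left(-2 - 10\right)\right) 329 = \left(\frac{99}{14} - -12\right) 329 = \left(\frac{99}{14} + 12\right) 329 = \frac{267}{14} \cdot 329 = \frac{12549}{2}$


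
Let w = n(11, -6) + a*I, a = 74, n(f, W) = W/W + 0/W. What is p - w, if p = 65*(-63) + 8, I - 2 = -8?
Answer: -3644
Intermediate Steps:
n(f, W) = 1 (n(f, W) = 1 + 0 = 1)
I = -6 (I = 2 - 8 = -6)
p = -4087 (p = -4095 + 8 = -4087)
w = -443 (w = 1 + 74*(-6) = 1 - 444 = -443)
p - w = -4087 - 1*(-443) = -4087 + 443 = -3644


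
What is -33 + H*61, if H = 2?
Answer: 89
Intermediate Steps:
-33 + H*61 = -33 + 2*61 = -33 + 122 = 89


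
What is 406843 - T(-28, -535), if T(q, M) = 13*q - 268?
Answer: 407475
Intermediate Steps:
T(q, M) = -268 + 13*q
406843 - T(-28, -535) = 406843 - (-268 + 13*(-28)) = 406843 - (-268 - 364) = 406843 - 1*(-632) = 406843 + 632 = 407475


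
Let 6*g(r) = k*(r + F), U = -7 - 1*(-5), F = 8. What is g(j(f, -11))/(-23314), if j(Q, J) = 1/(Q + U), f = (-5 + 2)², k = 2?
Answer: -19/163198 ≈ -0.00011642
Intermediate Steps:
f = 9 (f = (-3)² = 9)
U = -2 (U = -7 + 5 = -2)
j(Q, J) = 1/(-2 + Q) (j(Q, J) = 1/(Q - 2) = 1/(-2 + Q))
g(r) = 8/3 + r/3 (g(r) = (2*(r + 8))/6 = (2*(8 + r))/6 = (16 + 2*r)/6 = 8/3 + r/3)
g(j(f, -11))/(-23314) = (8/3 + 1/(3*(-2 + 9)))/(-23314) = (8/3 + (⅓)/7)*(-1/23314) = (8/3 + (⅓)*(⅐))*(-1/23314) = (8/3 + 1/21)*(-1/23314) = (19/7)*(-1/23314) = -19/163198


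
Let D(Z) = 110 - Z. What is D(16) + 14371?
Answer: 14465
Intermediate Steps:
D(16) + 14371 = (110 - 1*16) + 14371 = (110 - 16) + 14371 = 94 + 14371 = 14465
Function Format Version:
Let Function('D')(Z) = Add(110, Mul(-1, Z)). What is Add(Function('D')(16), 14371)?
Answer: 14465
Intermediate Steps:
Add(Function('D')(16), 14371) = Add(Add(110, Mul(-1, 16)), 14371) = Add(Add(110, -16), 14371) = Add(94, 14371) = 14465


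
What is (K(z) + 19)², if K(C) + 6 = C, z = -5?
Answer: 64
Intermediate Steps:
K(C) = -6 + C
(K(z) + 19)² = ((-6 - 5) + 19)² = (-11 + 19)² = 8² = 64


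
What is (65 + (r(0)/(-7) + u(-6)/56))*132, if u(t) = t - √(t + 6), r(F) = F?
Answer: 59961/7 ≈ 8565.9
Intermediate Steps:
u(t) = t - √(6 + t)
(65 + (r(0)/(-7) + u(-6)/56))*132 = (65 + (0/(-7) + (-6 - √(6 - 6))/56))*132 = (65 + (0*(-⅐) + (-6 - √0)*(1/56)))*132 = (65 + (0 + (-6 - 1*0)*(1/56)))*132 = (65 + (0 + (-6 + 0)*(1/56)))*132 = (65 + (0 - 6*1/56))*132 = (65 + (0 - 3/28))*132 = (65 - 3/28)*132 = (1817/28)*132 = 59961/7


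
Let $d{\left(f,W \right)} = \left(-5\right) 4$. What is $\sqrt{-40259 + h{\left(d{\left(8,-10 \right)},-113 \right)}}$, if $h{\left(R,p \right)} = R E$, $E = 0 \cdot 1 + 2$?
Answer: $i \sqrt{40299} \approx 200.75 i$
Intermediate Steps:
$E = 2$ ($E = 0 + 2 = 2$)
$d{\left(f,W \right)} = -20$
$h{\left(R,p \right)} = 2 R$ ($h{\left(R,p \right)} = R 2 = 2 R$)
$\sqrt{-40259 + h{\left(d{\left(8,-10 \right)},-113 \right)}} = \sqrt{-40259 + 2 \left(-20\right)} = \sqrt{-40259 - 40} = \sqrt{-40299} = i \sqrt{40299}$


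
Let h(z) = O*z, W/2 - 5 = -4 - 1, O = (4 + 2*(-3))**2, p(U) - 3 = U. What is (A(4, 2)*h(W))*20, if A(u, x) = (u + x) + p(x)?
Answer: 0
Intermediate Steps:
p(U) = 3 + U
O = 4 (O = (4 - 6)**2 = (-2)**2 = 4)
W = 0 (W = 10 + 2*(-4 - 1) = 10 + 2*(-5) = 10 - 10 = 0)
h(z) = 4*z
A(u, x) = 3 + u + 2*x (A(u, x) = (u + x) + (3 + x) = 3 + u + 2*x)
(A(4, 2)*h(W))*20 = ((3 + 4 + 2*2)*(4*0))*20 = ((3 + 4 + 4)*0)*20 = (11*0)*20 = 0*20 = 0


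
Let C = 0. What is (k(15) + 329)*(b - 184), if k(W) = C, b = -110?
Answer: -96726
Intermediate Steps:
k(W) = 0
(k(15) + 329)*(b - 184) = (0 + 329)*(-110 - 184) = 329*(-294) = -96726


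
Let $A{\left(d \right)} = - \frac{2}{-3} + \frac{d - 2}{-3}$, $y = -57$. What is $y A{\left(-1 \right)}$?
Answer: $-95$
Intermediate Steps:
$A{\left(d \right)} = \frac{4}{3} - \frac{d}{3}$ ($A{\left(d \right)} = \left(-2\right) \left(- \frac{1}{3}\right) + \left(d - 2\right) \left(- \frac{1}{3}\right) = \frac{2}{3} + \left(-2 + d\right) \left(- \frac{1}{3}\right) = \frac{2}{3} - \left(- \frac{2}{3} + \frac{d}{3}\right) = \frac{4}{3} - \frac{d}{3}$)
$y A{\left(-1 \right)} = - 57 \left(\frac{4}{3} - - \frac{1}{3}\right) = - 57 \left(\frac{4}{3} + \frac{1}{3}\right) = \left(-57\right) \frac{5}{3} = -95$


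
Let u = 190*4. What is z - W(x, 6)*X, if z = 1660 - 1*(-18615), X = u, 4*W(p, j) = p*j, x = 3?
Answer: 16855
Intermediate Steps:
W(p, j) = j*p/4 (W(p, j) = (p*j)/4 = (j*p)/4 = j*p/4)
u = 760
X = 760
z = 20275 (z = 1660 + 18615 = 20275)
z - W(x, 6)*X = 20275 - (1/4)*6*3*760 = 20275 - 9*760/2 = 20275 - 1*3420 = 20275 - 3420 = 16855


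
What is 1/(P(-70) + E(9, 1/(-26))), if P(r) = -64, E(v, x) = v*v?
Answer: 1/17 ≈ 0.058824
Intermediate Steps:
E(v, x) = v**2
1/(P(-70) + E(9, 1/(-26))) = 1/(-64 + 9**2) = 1/(-64 + 81) = 1/17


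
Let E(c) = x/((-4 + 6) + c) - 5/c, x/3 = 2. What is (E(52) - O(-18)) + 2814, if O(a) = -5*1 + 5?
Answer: 1316959/468 ≈ 2814.0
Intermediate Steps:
x = 6 (x = 3*2 = 6)
O(a) = 0 (O(a) = -5 + 5 = 0)
E(c) = -5/c + 6/(2 + c) (E(c) = 6/((-4 + 6) + c) - 5/c = 6/(2 + c) - 5/c = -5/c + 6/(2 + c))
(E(52) - O(-18)) + 2814 = ((-10 + 52)/(52*(2 + 52)) - 1*0) + 2814 = ((1/52)*42/54 + 0) + 2814 = ((1/52)*(1/54)*42 + 0) + 2814 = (7/468 + 0) + 2814 = 7/468 + 2814 = 1316959/468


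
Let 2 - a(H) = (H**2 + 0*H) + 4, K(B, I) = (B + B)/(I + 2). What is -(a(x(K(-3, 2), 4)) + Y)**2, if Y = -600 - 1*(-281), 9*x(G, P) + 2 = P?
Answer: -676260025/6561 ≈ -1.0307e+5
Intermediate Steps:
K(B, I) = 2*B/(2 + I) (K(B, I) = (2*B)/(2 + I) = 2*B/(2 + I))
x(G, P) = -2/9 + P/9
a(H) = -2 - H**2 (a(H) = 2 - ((H**2 + 0*H) + 4) = 2 - ((H**2 + 0) + 4) = 2 - (H**2 + 4) = 2 - (4 + H**2) = 2 + (-4 - H**2) = -2 - H**2)
Y = -319 (Y = -600 + 281 = -319)
-(a(x(K(-3, 2), 4)) + Y)**2 = -((-2 - (-2/9 + (1/9)*4)**2) - 319)**2 = -((-2 - (-2/9 + 4/9)**2) - 319)**2 = -((-2 - (2/9)**2) - 319)**2 = -((-2 - 1*4/81) - 319)**2 = -((-2 - 4/81) - 319)**2 = -(-166/81 - 319)**2 = -(-26005/81)**2 = -1*676260025/6561 = -676260025/6561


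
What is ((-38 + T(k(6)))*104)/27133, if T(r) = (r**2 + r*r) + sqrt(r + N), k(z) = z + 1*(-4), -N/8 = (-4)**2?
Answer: -3120/27133 + 312*I*sqrt(14)/27133 ≈ -0.11499 + 0.043025*I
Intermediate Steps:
N = -128 (N = -8*(-4)**2 = -8*16 = -128)
k(z) = -4 + z (k(z) = z - 4 = -4 + z)
T(r) = sqrt(-128 + r) + 2*r**2 (T(r) = (r**2 + r*r) + sqrt(r - 128) = (r**2 + r**2) + sqrt(-128 + r) = 2*r**2 + sqrt(-128 + r) = sqrt(-128 + r) + 2*r**2)
((-38 + T(k(6)))*104)/27133 = ((-38 + (sqrt(-128 + (-4 + 6)) + 2*(-4 + 6)**2))*104)/27133 = ((-38 + (sqrt(-128 + 2) + 2*2**2))*104)*(1/27133) = ((-38 + (sqrt(-126) + 2*4))*104)*(1/27133) = ((-38 + (3*I*sqrt(14) + 8))*104)*(1/27133) = ((-38 + (8 + 3*I*sqrt(14)))*104)*(1/27133) = ((-30 + 3*I*sqrt(14))*104)*(1/27133) = (-3120 + 312*I*sqrt(14))*(1/27133) = -3120/27133 + 312*I*sqrt(14)/27133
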